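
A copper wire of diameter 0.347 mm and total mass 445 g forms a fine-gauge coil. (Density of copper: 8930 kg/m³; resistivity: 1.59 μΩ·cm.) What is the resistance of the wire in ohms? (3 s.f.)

ρ = 1.59 μΩ·cm = 1.59×10^-8 Ω·m
A = π(d/2)² = π(1.7350e-04 m)² = 9.4569e-08 m²
L = m/(density·A) = 0.445/(8930×9.4569e-08) = 526.9 m
R = ρL/A = (1.59×10^-8)(526.9)/(9.4569e-08) = 88.6 Ω

88.6 Ω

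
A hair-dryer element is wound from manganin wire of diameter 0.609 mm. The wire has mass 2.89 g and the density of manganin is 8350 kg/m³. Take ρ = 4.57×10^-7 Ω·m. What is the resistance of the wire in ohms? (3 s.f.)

1.86 Ω

A = π(d/2)² = π(3.0450e-04 m)² = 2.9129e-07 m²
L = m/(density·A) = 0.00289/(8350×2.9129e-07) = 1.188 m
R = ρL/A = (4.57×10^-7)(1.188)/(2.9129e-07) = 1.86 Ω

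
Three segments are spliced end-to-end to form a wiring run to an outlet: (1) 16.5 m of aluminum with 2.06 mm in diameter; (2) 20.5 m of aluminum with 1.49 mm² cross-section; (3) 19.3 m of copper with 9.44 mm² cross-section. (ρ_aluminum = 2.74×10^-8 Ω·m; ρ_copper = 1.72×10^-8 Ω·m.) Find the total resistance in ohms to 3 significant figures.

Seg 1: A = π(d/2)² = π(1.0300e-03 m)² = 3.333e-06 m²
R_1 = (2.74×10^-8)(16.5)/(3.333e-06) = 0.1356 Ω
Seg 2: A = 1.49 mm² = 1.490e-06 m²
R_2 = (2.74×10^-8)(20.5)/(1.490e-06) = 0.377 Ω
Seg 3: A = 9.44 mm² = 9.440e-06 m²
R_3 = (1.72×10^-8)(19.3)/(9.440e-06) = 0.03517 Ω
R_total = R_1 + R_2 + R_3 = 0.548 Ω

0.548 Ω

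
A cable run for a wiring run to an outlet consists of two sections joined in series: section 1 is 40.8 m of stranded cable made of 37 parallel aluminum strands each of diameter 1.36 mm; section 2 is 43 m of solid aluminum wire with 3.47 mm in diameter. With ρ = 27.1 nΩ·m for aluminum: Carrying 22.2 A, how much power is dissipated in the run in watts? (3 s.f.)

70.9 W

ρ = 27.1 nΩ·m = 2.71×10^-8 Ω·m
Section 1: A_strand = π(6.8000e-04)² = 1.453e-06 m²; R₁ = ρL/(N·A_s) = (2.71×10^-8)(40.8)/(37×1.453e-06) = 0.02057 Ω
Section 2: A = π(d/2)² = π(1.7350e-03 m)² = 9.457e-06 m²
R₂ = (2.71×10^-8)(43)/(9.457e-06) = 0.1232 Ω
R = R₁ + R₂ = 0.1438 Ω
P = I²R = (22.2)² × 0.1438 = 70.9 W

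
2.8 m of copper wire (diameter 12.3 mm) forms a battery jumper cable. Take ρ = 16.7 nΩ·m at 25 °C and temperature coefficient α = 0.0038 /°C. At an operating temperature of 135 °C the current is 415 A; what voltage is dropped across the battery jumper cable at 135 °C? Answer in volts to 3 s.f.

ρ = 16.7 nΩ·m = 1.67×10^-8 Ω·m
A = π(d/2)² = π(6.1500e-03 m)² = 1.188e-04 m²
R₍25₎ = ρL/A = (1.67×10^-8)(2.8)/(1.188e-04) = 3.935×10^-4 Ω
R₍135₎ = R₍25₎(1 + αΔT) = 3.935×10^-4 × (1 + 0.0038×110) = 5.580×10^-4 Ω
V = IR = 415 × 5.580×10^-4 = 0.232 V

0.232 V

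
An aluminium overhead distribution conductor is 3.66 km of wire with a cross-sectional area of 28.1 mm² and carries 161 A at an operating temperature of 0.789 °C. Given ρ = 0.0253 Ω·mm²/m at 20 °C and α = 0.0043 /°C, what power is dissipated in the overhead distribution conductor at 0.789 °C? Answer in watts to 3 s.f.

ρ = 0.0253 Ω·mm²/m = 2.53×10^-8 Ω·m
A = 28.1 mm² = 2.810e-05 m²
R₍20₎ = ρL/A = (2.53×10^-8)(3660)/(2.810e-05) = 3.295 Ω
R₍0.789₎ = R₍20₎(1 + αΔT) = 3.295 × (1 + 0.0043×-19.2) = 3.023 Ω
P = I²R = (161)² × 3.023 = 78400 W

78400 W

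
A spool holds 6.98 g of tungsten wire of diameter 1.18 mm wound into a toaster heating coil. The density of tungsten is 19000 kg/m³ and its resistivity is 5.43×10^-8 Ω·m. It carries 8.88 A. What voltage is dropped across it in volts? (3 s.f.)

0.148 V

A = π(d/2)² = π(5.9000e-04 m)² = 1.0936e-06 m²
L = m/(density·A) = 0.00698/(19000×1.0936e-06) = 0.3359 m
R = ρL/A = (5.43×10^-8)(0.3359)/(1.0936e-06) = 0.01668 Ω
V = IR = 8.88 × 0.01668 = 0.148 V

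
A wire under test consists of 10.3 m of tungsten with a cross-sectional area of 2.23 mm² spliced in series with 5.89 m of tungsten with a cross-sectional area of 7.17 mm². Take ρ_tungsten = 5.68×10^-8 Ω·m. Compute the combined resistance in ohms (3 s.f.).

0.309 Ω

Segment 1: A = 2.23 mm² = 2.230e-06 m²
R₁ = ρL/A = (5.68×10^-8)(10.3)/(2.230e-06) = 0.2623 Ω
Segment 2: A = 7.17 mm² = 7.170e-06 m²
R₂ = (5.68×10^-8)(5.89)/(7.170e-06) = 0.04666 Ω
R = R₁ + R₂ = 0.309 Ω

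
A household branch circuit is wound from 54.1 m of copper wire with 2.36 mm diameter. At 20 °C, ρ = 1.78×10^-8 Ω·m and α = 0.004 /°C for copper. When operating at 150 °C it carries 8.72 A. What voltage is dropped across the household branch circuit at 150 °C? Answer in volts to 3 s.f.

A = π(d/2)² = π(1.1800e-03 m)² = 4.374e-06 m²
R₍20₎ = ρL/A = (1.78×10^-8)(54.1)/(4.374e-06) = 0.2201 Ω
R₍150₎ = R₍20₎(1 + αΔT) = 0.2201 × (1 + 0.004×130) = 0.3346 Ω
V = IR = 8.72 × 0.3346 = 2.92 V

2.92 V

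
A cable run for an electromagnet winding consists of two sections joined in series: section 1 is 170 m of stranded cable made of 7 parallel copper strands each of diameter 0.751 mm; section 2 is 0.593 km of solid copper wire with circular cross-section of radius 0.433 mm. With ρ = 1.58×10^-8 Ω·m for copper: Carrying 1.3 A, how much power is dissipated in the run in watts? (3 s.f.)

28.3 W

Section 1: A_strand = π(3.7550e-04)² = 4.430e-07 m²; R₁ = ρL/(N·A_s) = (1.58×10^-8)(170)/(7×4.430e-07) = 0.8662 Ω
Section 2: A = πr² = π(4.3300e-04 m)² = 5.890e-07 m²
R₂ = (1.58×10^-8)(593)/(5.890e-07) = 15.91 Ω
R = R₁ + R₂ = 16.77 Ω
P = I²R = (1.3)² × 16.77 = 28.3 W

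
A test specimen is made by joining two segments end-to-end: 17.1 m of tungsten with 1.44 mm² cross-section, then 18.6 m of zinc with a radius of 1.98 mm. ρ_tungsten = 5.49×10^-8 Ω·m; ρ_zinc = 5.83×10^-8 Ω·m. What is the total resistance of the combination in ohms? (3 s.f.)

0.740 Ω

Segment 1: A = 1.44 mm² = 1.440e-06 m²
R₁ = ρL/A = (5.49×10^-8)(17.1)/(1.440e-06) = 0.6519 Ω
Segment 2: A = πr² = π(1.9800e-03 m)² = 1.232e-05 m²
R₂ = (5.83×10^-8)(18.6)/(1.232e-05) = 0.08804 Ω
R = R₁ + R₂ = 0.740 Ω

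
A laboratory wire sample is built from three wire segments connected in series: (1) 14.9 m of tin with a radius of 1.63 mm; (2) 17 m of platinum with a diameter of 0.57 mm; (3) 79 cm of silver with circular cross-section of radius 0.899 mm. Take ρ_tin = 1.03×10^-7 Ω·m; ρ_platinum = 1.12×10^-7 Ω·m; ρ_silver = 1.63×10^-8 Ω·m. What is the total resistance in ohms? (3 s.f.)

Seg 1: A = πr² = π(1.6300e-03 m)² = 8.347e-06 m²
R_1 = (1.03×10^-7)(14.9)/(8.347e-06) = 0.1839 Ω
Seg 2: A = π(d/2)² = π(2.8500e-04 m)² = 2.552e-07 m²
R_2 = (1.12×10^-7)(17)/(2.552e-07) = 7.462 Ω
Seg 3: A = πr² = π(8.9900e-04 m)² = 2.539e-06 m²
R_3 = (1.63×10^-8)(0.79)/(2.539e-06) = 0.005072 Ω
R_total = R_1 + R_2 + R_3 = 7.65 Ω

7.65 Ω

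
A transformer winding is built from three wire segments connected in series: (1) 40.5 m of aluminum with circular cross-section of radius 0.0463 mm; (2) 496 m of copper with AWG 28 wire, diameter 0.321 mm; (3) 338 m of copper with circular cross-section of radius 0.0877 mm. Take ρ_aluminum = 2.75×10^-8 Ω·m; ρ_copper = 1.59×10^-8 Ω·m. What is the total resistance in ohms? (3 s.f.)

Seg 1: A = πr² = π(4.6300e-05 m)² = 6.735e-09 m²
R_1 = (2.75×10^-8)(40.5)/(6.735e-09) = 165.4 Ω
Seg 2: A = π(0.321/2 mm)² = π(1.6050e-04 m)² = 8.093e-08 m²
R_2 = (1.59×10^-8)(496)/(8.093e-08) = 97.45 Ω
Seg 3: A = πr² = π(8.7700e-05 m)² = 2.416e-08 m²
R_3 = (1.59×10^-8)(338)/(2.416e-08) = 222.4 Ω
R_total = R_1 + R_2 + R_3 = 485 Ω

485 Ω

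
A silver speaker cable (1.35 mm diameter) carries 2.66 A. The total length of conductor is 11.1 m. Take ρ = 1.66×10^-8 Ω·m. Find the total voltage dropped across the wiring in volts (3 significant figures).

0.342 V

A = π(d/2)² = π(6.7500e-04 m)² = 1.431e-06 m²
R = ρL/A = (1.66×10^-8)(11.1)/(1.431e-06) = 0.1287 Ω
V = IR = 2.66 × 0.1287 = 0.342 V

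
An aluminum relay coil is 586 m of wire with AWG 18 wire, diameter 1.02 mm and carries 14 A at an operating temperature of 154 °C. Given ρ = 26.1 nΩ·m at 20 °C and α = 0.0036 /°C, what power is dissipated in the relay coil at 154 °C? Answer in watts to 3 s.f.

5440 W

ρ = 26.1 nΩ·m = 2.61×10^-8 Ω·m
A = π(1.02/2 mm)² = π(5.1000e-04 m)² = 8.171e-07 m²
R₍20₎ = ρL/A = (2.61×10^-8)(586)/(8.171e-07) = 18.72 Ω
R₍154₎ = R₍20₎(1 + αΔT) = 18.72 × (1 + 0.0036×134) = 27.75 Ω
P = I²R = (14)² × 27.75 = 5440 W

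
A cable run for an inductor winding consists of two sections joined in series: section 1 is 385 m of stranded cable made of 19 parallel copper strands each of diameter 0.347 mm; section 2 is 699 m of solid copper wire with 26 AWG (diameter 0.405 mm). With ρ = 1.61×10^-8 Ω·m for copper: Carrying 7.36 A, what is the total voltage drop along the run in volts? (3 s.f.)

668 V

Section 1: A_strand = π(1.7350e-04)² = 9.457e-08 m²; R₁ = ρL/(N·A_s) = (1.61×10^-8)(385)/(19×9.457e-08) = 3.45 Ω
Section 2: A = π(0.405/2 mm)² = π(2.0250e-04 m)² = 1.288e-07 m²
R₂ = (1.61×10^-8)(699)/(1.288e-07) = 87.36 Ω
R = R₁ + R₂ = 90.81 Ω
V = IR = 7.36 × 90.81 = 668 V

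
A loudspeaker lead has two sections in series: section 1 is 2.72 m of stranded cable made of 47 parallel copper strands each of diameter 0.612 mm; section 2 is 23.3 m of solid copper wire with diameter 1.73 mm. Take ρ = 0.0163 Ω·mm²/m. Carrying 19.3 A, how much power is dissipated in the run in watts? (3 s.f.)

ρ = 0.0163 Ω·mm²/m = 1.63×10^-8 Ω·m
Section 1: A_strand = π(3.0600e-04)² = 2.942e-07 m²; R₁ = ρL/(N·A_s) = (1.63×10^-8)(2.72)/(47×2.942e-07) = 0.003207 Ω
Section 2: A = π(d/2)² = π(8.6500e-04 m)² = 2.351e-06 m²
R₂ = (1.63×10^-8)(23.3)/(2.351e-06) = 0.1616 Ω
R = R₁ + R₂ = 0.1648 Ω
P = I²R = (19.3)² × 0.1648 = 61.4 W

61.4 W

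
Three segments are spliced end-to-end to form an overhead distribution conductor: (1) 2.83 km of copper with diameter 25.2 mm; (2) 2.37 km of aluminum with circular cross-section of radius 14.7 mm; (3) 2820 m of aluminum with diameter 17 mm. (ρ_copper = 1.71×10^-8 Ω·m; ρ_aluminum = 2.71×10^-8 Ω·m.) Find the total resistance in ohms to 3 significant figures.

Seg 1: A = π(d/2)² = π(1.2600e-02 m)² = 4.988e-04 m²
R_1 = (1.71×10^-8)(2830)/(4.988e-04) = 0.09703 Ω
Seg 2: A = πr² = π(1.4700e-02 m)² = 6.789e-04 m²
R_2 = (2.71×10^-8)(2370)/(6.789e-04) = 0.09461 Ω
Seg 3: A = π(d/2)² = π(8.5000e-03 m)² = 2.270e-04 m²
R_3 = (2.71×10^-8)(2820)/(2.270e-04) = 0.3367 Ω
R_total = R_1 + R_2 + R_3 = 0.528 Ω

0.528 Ω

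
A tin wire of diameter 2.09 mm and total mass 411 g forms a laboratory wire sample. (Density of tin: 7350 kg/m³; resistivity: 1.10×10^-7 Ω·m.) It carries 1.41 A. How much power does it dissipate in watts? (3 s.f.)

A = π(d/2)² = π(1.0450e-03 m)² = 3.4307e-06 m²
L = m/(density·A) = 0.411/(7350×3.4307e-06) = 16.3 m
R = ρL/A = (1.10×10^-7)(16.3)/(3.4307e-06) = 0.5226 Ω
P = I²R = (1.41)² × 0.5226 = 1.04 W

1.04 W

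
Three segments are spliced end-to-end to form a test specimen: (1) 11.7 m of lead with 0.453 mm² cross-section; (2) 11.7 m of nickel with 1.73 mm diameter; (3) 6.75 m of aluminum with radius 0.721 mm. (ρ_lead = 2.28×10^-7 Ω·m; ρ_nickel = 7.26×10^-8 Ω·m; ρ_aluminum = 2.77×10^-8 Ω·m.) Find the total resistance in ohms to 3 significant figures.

6.36 Ω

Seg 1: A = 0.453 mm² = 4.530e-07 m²
R_1 = (2.28×10^-7)(11.7)/(4.530e-07) = 5.889 Ω
Seg 2: A = π(d/2)² = π(8.6500e-04 m)² = 2.351e-06 m²
R_2 = (7.26×10^-8)(11.7)/(2.351e-06) = 0.3614 Ω
Seg 3: A = πr² = π(7.2100e-04 m)² = 1.633e-06 m²
R_3 = (2.77×10^-8)(6.75)/(1.633e-06) = 0.1145 Ω
R_total = R_1 + R_2 + R_3 = 6.36 Ω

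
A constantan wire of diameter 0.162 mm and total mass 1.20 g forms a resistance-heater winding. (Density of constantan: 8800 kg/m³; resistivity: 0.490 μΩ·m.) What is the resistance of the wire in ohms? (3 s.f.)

157 Ω

ρ = 0.490 μΩ·m = 4.90×10^-7 Ω·m
A = π(d/2)² = π(8.1000e-05 m)² = 2.0612e-08 m²
L = m/(density·A) = 0.0012/(8800×2.0612e-08) = 6.616 m
R = ρL/A = (4.90×10^-7)(6.616)/(2.0612e-08) = 157 Ω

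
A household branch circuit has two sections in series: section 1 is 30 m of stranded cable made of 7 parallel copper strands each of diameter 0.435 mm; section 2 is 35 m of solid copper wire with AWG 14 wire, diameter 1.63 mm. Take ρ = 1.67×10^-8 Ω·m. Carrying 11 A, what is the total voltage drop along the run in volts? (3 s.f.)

8.38 V

Section 1: A_strand = π(2.1750e-04)² = 1.486e-07 m²; R₁ = ρL/(N·A_s) = (1.67×10^-8)(30)/(7×1.486e-07) = 0.4816 Ω
Section 2: A = π(1.63/2 mm)² = π(8.1500e-04 m)² = 2.087e-06 m²
R₂ = (1.67×10^-8)(35)/(2.087e-06) = 0.2801 Ω
R = R₁ + R₂ = 0.7617 Ω
V = IR = 11 × 0.7617 = 8.38 V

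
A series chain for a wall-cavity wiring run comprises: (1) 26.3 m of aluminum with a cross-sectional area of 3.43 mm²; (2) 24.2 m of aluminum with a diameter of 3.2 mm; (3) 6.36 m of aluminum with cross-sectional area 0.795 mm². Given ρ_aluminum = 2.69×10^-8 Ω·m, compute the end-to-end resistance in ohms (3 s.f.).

0.502 Ω

Seg 1: A = 3.43 mm² = 3.430e-06 m²
R_1 = (2.69×10^-8)(26.3)/(3.430e-06) = 0.2063 Ω
Seg 2: A = π(d/2)² = π(1.6000e-03 m)² = 8.042e-06 m²
R_2 = (2.69×10^-8)(24.2)/(8.042e-06) = 0.08094 Ω
Seg 3: A = 0.795 mm² = 7.950e-07 m²
R_3 = (2.69×10^-8)(6.36)/(7.950e-07) = 0.2152 Ω
R_total = R_1 + R_2 + R_3 = 0.502 Ω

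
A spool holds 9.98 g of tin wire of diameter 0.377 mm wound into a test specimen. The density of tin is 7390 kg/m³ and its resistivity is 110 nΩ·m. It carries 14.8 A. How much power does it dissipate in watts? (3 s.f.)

ρ = 110 nΩ·m = 1.10×10^-7 Ω·m
A = π(d/2)² = π(1.8850e-04 m)² = 1.1163e-07 m²
L = m/(density·A) = 0.00998/(7390×1.1163e-07) = 12.1 m
R = ρL/A = (1.10×10^-7)(12.1)/(1.1163e-07) = 11.92 Ω
P = I²R = (14.8)² × 11.92 = 2610 W

2610 W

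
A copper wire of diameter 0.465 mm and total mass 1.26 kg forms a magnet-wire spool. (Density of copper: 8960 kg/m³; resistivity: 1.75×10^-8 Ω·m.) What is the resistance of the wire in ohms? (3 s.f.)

A = π(d/2)² = π(2.3250e-04 m)² = 1.6982e-07 m²
L = m/(density·A) = 1.26/(8960×1.6982e-07) = 828.1 m
R = ρL/A = (1.75×10^-8)(828.1)/(1.6982e-07) = 85.3 Ω

85.3 Ω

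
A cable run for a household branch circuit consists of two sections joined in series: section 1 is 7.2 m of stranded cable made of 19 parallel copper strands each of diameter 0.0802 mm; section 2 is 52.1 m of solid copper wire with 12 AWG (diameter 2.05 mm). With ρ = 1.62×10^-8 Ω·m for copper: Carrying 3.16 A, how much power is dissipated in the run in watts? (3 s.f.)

Section 1: A_strand = π(4.0100e-05)² = 5.052e-09 m²; R₁ = ρL/(N·A_s) = (1.62×10^-8)(7.2)/(19×5.052e-09) = 1.215 Ω
Section 2: A = π(2.05/2 mm)² = π(1.0250e-03 m)² = 3.301e-06 m²
R₂ = (1.62×10^-8)(52.1)/(3.301e-06) = 0.2557 Ω
R = R₁ + R₂ = 1.471 Ω
P = I²R = (3.16)² × 1.471 = 14.7 W

14.7 W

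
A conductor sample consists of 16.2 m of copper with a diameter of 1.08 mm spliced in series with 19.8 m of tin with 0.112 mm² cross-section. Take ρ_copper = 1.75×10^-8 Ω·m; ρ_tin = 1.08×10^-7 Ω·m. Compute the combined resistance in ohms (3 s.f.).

19.4 Ω

Segment 1: A = π(d/2)² = π(5.4000e-04 m)² = 9.161e-07 m²
R₁ = ρL/A = (1.75×10^-8)(16.2)/(9.161e-07) = 0.3095 Ω
Segment 2: A = 0.112 mm² = 1.120e-07 m²
R₂ = (1.08×10^-7)(19.8)/(1.120e-07) = 19.09 Ω
R = R₁ + R₂ = 19.4 Ω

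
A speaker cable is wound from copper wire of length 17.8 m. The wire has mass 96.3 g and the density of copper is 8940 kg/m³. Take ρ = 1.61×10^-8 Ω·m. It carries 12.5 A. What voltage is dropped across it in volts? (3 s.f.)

5.92 V

A = m/(density·L) = 0.0963/(8940×17.8) = 6.0516e-07 m²
R = ρL/A = (1.61×10^-8)(17.8)/(6.0516e-07) = 0.4736 Ω
V = IR = 12.5 × 0.4736 = 5.92 V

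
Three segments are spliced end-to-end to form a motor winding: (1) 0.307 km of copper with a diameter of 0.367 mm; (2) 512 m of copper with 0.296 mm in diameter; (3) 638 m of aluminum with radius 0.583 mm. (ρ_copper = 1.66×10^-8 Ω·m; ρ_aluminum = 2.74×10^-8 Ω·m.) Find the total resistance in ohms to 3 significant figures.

Seg 1: A = π(d/2)² = π(1.8350e-04 m)² = 1.058e-07 m²
R_1 = (1.66×10^-8)(307)/(1.058e-07) = 48.18 Ω
Seg 2: A = π(d/2)² = π(1.4800e-04 m)² = 6.881e-08 m²
R_2 = (1.66×10^-8)(512)/(6.881e-08) = 123.5 Ω
Seg 3: A = πr² = π(5.8300e-04 m)² = 1.068e-06 m²
R_3 = (2.74×10^-8)(638)/(1.068e-06) = 16.37 Ω
R_total = R_1 + R_2 + R_3 = 188 Ω

188 Ω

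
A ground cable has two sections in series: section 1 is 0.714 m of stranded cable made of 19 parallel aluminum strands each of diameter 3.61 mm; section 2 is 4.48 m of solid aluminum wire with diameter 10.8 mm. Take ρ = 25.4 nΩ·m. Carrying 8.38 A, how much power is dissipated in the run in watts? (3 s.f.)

ρ = 25.4 nΩ·m = 2.54×10^-8 Ω·m
Section 1: A_strand = π(1.8050e-03)² = 1.024e-05 m²; R₁ = ρL/(N·A_s) = (2.54×10^-8)(0.714)/(19×1.024e-05) = 9.326×10^-5 Ω
Section 2: A = π(d/2)² = π(5.4000e-03 m)² = 9.161e-05 m²
R₂ = (2.54×10^-8)(4.48)/(9.161e-05) = 0.001242 Ω
R = R₁ + R₂ = 0.001335 Ω
P = I²R = (8.38)² × 0.001335 = 0.0938 W

0.0938 W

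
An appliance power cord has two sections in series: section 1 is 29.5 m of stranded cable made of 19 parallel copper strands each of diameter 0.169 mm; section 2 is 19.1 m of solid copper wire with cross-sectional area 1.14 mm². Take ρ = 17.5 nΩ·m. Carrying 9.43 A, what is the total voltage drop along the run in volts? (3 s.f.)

14.2 V

ρ = 17.5 nΩ·m = 1.75×10^-8 Ω·m
Section 1: A_strand = π(8.4500e-05)² = 2.243e-08 m²; R₁ = ρL/(N·A_s) = (1.75×10^-8)(29.5)/(19×2.243e-08) = 1.211 Ω
Section 2: A = 1.14 mm² = 1.140e-06 m²
R₂ = (1.75×10^-8)(19.1)/(1.140e-06) = 0.2932 Ω
R = R₁ + R₂ = 1.504 Ω
V = IR = 9.43 × 1.504 = 14.2 V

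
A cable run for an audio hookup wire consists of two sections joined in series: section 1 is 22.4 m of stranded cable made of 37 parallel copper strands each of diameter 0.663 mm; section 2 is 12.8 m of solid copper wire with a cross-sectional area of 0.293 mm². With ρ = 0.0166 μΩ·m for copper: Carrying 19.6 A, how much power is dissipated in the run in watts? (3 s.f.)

ρ = 0.0166 μΩ·m = 1.66×10^-8 Ω·m
Section 1: A_strand = π(3.3150e-04)² = 3.452e-07 m²; R₁ = ρL/(N·A_s) = (1.66×10^-8)(22.4)/(37×3.452e-07) = 0.02911 Ω
Section 2: A = 0.293 mm² = 2.930e-07 m²
R₂ = (1.66×10^-8)(12.8)/(2.930e-07) = 0.7252 Ω
R = R₁ + R₂ = 0.7543 Ω
P = I²R = (19.6)² × 0.7543 = 290 W

290 W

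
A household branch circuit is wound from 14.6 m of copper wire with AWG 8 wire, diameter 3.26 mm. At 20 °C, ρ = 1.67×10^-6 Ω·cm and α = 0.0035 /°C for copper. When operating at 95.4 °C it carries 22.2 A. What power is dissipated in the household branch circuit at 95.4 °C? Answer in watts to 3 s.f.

ρ = 1.67×10^-6 Ω·cm = 1.67×10^-8 Ω·m
A = π(3.26/2 mm)² = π(1.6300e-03 m)² = 8.347e-06 m²
R₍20₎ = ρL/A = (1.67×10^-8)(14.6)/(8.347e-06) = 0.02921 Ω
R₍95.4₎ = R₍20₎(1 + αΔT) = 0.02921 × (1 + 0.0035×75.4) = 0.03692 Ω
P = I²R = (22.2)² × 0.03692 = 18.2 W

18.2 W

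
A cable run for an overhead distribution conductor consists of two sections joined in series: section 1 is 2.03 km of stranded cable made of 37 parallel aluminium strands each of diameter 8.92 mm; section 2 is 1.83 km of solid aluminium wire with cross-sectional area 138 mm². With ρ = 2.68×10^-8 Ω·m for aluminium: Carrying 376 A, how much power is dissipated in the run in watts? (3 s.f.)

Section 1: A_strand = π(4.4600e-03)² = 6.249e-05 m²; R₁ = ρL/(N·A_s) = (2.68×10^-8)(2030)/(37×6.249e-05) = 0.02353 Ω
Section 2: A = 138 mm² = 1.380e-04 m²
R₂ = (2.68×10^-8)(1830)/(1.380e-04) = 0.3554 Ω
R = R₁ + R₂ = 0.3789 Ω
P = I²R = (376)² × 0.3789 = 53600 W

53600 W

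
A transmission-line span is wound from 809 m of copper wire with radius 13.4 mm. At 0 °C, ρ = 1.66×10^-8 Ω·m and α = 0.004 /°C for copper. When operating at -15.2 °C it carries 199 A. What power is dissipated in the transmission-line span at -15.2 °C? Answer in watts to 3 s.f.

885 W

A = πr² = π(1.3400e-02 m)² = 5.641e-04 m²
R₍0₎ = ρL/A = (1.66×10^-8)(809)/(5.641e-04) = 0.02381 Ω
R₍-15.2₎ = R₍0₎(1 + αΔT) = 0.02381 × (1 + 0.004×-15.2) = 0.02236 Ω
P = I²R = (199)² × 0.02236 = 885 W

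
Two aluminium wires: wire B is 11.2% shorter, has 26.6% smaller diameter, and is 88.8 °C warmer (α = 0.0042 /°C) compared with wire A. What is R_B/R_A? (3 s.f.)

2.26

R ∝ ρL/d² with ρ ∝ (1+αΔT), so R_B/R_A = (1 − 11.2/100) × (1 − 26.6/100)⁻² × (1 + 0.0042×88.8)
= 0.888 × 1.856 × 1.373 = 2.26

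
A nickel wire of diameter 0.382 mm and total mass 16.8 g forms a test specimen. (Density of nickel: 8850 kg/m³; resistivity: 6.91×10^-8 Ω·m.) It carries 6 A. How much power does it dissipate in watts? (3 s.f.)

A = π(d/2)² = π(1.9100e-04 m)² = 1.1461e-07 m²
L = m/(density·A) = 0.0168/(8850×1.1461e-07) = 16.56 m
R = ρL/A = (6.91×10^-8)(16.56)/(1.1461e-07) = 9.986 Ω
P = I²R = (6)² × 9.986 = 360 W

360 W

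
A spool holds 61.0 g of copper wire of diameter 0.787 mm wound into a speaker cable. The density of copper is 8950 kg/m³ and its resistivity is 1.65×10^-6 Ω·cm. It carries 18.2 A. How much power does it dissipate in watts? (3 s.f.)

ρ = 1.65×10^-6 Ω·cm = 1.65×10^-8 Ω·m
A = π(d/2)² = π(3.9350e-04 m)² = 4.8645e-07 m²
L = m/(density·A) = 0.061/(8950×4.8645e-07) = 14.01 m
R = ρL/A = (1.65×10^-8)(14.01)/(4.8645e-07) = 0.4752 Ω
P = I²R = (18.2)² × 0.4752 = 157 W

157 W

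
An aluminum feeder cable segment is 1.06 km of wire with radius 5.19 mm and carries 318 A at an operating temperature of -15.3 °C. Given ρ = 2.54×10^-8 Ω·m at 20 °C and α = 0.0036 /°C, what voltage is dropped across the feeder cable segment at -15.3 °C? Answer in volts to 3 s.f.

88.3 V

A = πr² = π(5.1900e-03 m)² = 8.462e-05 m²
R₍20₎ = ρL/A = (2.54×10^-8)(1060)/(8.462e-05) = 0.3182 Ω
R₍-15.3₎ = R₍20₎(1 + αΔT) = 0.3182 × (1 + 0.0036×-35.3) = 0.2777 Ω
V = IR = 318 × 0.2777 = 88.3 V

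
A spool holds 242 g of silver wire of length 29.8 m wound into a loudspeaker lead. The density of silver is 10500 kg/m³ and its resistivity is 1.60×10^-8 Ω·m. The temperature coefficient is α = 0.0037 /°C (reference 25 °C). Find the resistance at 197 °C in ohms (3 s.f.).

A = m/(density·L) = 0.242/(10500×29.8) = 7.7341e-07 m²
R = ρL/A = (1.60×10^-8)(29.8)/(7.7341e-07) = 0.6165 Ω
R(197 °C) = 0.6165 × (1 + 0.0037×172) = 1.01 Ω

1.01 Ω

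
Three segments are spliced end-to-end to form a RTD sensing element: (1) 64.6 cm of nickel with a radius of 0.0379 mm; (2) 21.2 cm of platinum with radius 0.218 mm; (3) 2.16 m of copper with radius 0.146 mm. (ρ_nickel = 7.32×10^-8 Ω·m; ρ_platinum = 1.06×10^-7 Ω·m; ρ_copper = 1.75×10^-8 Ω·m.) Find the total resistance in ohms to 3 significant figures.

Seg 1: A = πr² = π(3.7900e-05 m)² = 4.513e-09 m²
R_1 = (7.32×10^-8)(0.646)/(4.513e-09) = 10.48 Ω
Seg 2: A = πr² = π(2.1800e-04 m)² = 1.493e-07 m²
R_2 = (1.06×10^-7)(0.212)/(1.493e-07) = 0.1505 Ω
Seg 3: A = πr² = π(1.4600e-04 m)² = 6.697e-08 m²
R_3 = (1.75×10^-8)(2.16)/(6.697e-08) = 0.5645 Ω
R_total = R_1 + R_2 + R_3 = 11.2 Ω

11.2 Ω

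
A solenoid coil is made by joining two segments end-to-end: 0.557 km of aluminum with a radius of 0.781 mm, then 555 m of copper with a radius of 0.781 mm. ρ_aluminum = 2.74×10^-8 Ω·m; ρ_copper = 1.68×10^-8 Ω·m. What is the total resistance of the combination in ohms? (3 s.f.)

12.8 Ω

Segment 1: A = πr² = π(7.8100e-04 m)² = 1.916e-06 m²
R₁ = ρL/A = (2.74×10^-8)(557)/(1.916e-06) = 7.964 Ω
R₂ = (1.68×10^-8)(555)/(1.916e-06) = 4.866 Ω
R = R₁ + R₂ = 12.8 Ω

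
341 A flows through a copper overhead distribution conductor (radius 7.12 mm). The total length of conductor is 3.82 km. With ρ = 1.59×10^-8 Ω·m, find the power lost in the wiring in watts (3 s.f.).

44300 W

A = πr² = π(7.1200e-03 m)² = 1.593e-04 m²
R = ρL/A = (1.59×10^-8)(3820)/(1.593e-04) = 0.3814 Ω
P = I²R = (341)² × 0.3814 = 44300 W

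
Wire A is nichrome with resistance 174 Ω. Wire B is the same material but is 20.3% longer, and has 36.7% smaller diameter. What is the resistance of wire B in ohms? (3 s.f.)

R ∝ L/d², so R_B/R_A = (1 + 20.3/100) × (1 − 36.7/100)⁻²
= 1.203 × 2.496 = 3.002
R_B = 3.002 × 174 = 522 Ω

522 Ω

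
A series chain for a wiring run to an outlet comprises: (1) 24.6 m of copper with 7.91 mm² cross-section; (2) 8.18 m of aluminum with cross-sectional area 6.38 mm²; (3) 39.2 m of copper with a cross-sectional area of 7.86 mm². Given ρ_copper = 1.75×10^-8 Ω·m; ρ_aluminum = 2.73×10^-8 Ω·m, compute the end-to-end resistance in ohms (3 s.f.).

Seg 1: A = 7.91 mm² = 7.910e-06 m²
R_1 = (1.75×10^-8)(24.6)/(7.910e-06) = 0.05442 Ω
Seg 2: A = 6.38 mm² = 6.380e-06 m²
R_2 = (2.73×10^-8)(8.18)/(6.380e-06) = 0.035 Ω
Seg 3: A = 7.86 mm² = 7.860e-06 m²
R_3 = (1.75×10^-8)(39.2)/(7.860e-06) = 0.08728 Ω
R_total = R_1 + R_2 + R_3 = 0.177 Ω

0.177 Ω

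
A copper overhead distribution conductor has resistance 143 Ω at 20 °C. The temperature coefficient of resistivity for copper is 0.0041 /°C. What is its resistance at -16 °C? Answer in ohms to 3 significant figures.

122 Ω

ΔT = -16 − 20 = -36 °C
R = R₀(1 + αΔT) = 143 × (1 + 0.0041×-36) = 143 × 0.8524 = 122 Ω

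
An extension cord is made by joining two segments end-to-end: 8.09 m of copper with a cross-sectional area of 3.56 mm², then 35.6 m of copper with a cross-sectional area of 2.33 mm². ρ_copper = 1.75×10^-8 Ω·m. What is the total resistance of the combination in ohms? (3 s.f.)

Segment 1: A = 3.56 mm² = 3.560e-06 m²
R₁ = ρL/A = (1.75×10^-8)(8.09)/(3.560e-06) = 0.03977 Ω
Segment 2: A = 2.33 mm² = 2.330e-06 m²
R₂ = (1.75×10^-8)(35.6)/(2.330e-06) = 0.2674 Ω
R = R₁ + R₂ = 0.307 Ω

0.307 Ω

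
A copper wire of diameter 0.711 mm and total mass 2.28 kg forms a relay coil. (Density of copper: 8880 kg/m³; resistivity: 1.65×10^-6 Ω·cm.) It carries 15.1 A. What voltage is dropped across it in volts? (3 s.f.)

406 V

ρ = 1.65×10^-6 Ω·cm = 1.65×10^-8 Ω·m
A = π(d/2)² = π(3.5550e-04 m)² = 3.9704e-07 m²
L = m/(density·A) = 2.28/(8880×3.9704e-07) = 646.7 m
R = ρL/A = (1.65×10^-8)(646.7)/(3.9704e-07) = 26.87 Ω
V = IR = 15.1 × 26.87 = 406 V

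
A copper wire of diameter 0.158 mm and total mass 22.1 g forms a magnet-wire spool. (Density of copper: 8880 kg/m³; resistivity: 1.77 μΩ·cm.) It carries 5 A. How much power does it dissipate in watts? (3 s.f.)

2860 W

ρ = 1.77 μΩ·cm = 1.77×10^-8 Ω·m
A = π(d/2)² = π(7.9000e-05 m)² = 1.9607e-08 m²
L = m/(density·A) = 0.0221/(8880×1.9607e-08) = 126.9 m
R = ρL/A = (1.77×10^-8)(126.9)/(1.9607e-08) = 114.6 Ω
P = I²R = (5)² × 114.6 = 2860 W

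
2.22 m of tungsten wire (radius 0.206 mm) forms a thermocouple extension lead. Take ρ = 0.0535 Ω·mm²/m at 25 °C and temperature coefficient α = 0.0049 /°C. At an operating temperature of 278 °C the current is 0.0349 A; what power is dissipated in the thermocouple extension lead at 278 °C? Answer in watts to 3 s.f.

0.00243 W

ρ = 0.0535 Ω·mm²/m = 5.35×10^-8 Ω·m
A = πr² = π(2.0600e-04 m)² = 1.333e-07 m²
R₍25₎ = ρL/A = (5.35×10^-8)(2.22)/(1.333e-07) = 0.8909 Ω
R₍278₎ = R₍25₎(1 + αΔT) = 0.8909 × (1 + 0.0049×253) = 1.995 Ω
P = I²R = (0.0349)² × 1.995 = 0.00243 W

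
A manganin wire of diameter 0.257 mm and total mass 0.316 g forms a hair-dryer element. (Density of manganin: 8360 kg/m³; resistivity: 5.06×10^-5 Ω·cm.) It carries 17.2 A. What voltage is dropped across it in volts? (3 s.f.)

ρ = 5.06×10^-5 Ω·cm = 5.06×10^-7 Ω·m
A = π(d/2)² = π(1.2850e-04 m)² = 5.1875e-08 m²
L = m/(density·A) = 3.160×10^-4/(8360×5.1875e-08) = 0.7287 m
R = ρL/A = (5.06×10^-7)(0.7287)/(5.1875e-08) = 7.108 Ω
V = IR = 17.2 × 7.108 = 122 V

122 V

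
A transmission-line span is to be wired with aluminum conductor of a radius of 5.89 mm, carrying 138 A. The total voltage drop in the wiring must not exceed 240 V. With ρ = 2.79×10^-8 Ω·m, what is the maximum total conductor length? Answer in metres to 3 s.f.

6790 m

A = πr² = π(5.8900e-03 m)² = 1.090e-04 m²
L_max = V_max·A/(1·ρI) = (240)(1.090e-04)/(2.79×10^-8×138) = 6790 m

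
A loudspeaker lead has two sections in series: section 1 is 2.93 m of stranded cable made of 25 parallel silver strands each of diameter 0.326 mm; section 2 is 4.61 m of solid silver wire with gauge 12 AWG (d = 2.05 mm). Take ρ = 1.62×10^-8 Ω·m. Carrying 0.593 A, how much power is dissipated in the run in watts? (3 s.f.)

0.0160 W

Section 1: A_strand = π(1.6300e-04)² = 8.347e-08 m²; R₁ = ρL/(N·A_s) = (1.62×10^-8)(2.93)/(25×8.347e-08) = 0.02275 Ω
Section 2: A = π(2.05/2 mm)² = π(1.0250e-03 m)² = 3.301e-06 m²
R₂ = (1.62×10^-8)(4.61)/(3.301e-06) = 0.02263 Ω
R = R₁ + R₂ = 0.04537 Ω
P = I²R = (0.593)² × 0.04537 = 0.0160 W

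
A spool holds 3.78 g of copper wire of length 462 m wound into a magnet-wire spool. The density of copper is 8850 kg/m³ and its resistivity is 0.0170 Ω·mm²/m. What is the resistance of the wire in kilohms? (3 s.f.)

ρ = 0.0170 Ω·mm²/m = 1.70×10^-8 Ω·m
A = m/(density·L) = 0.00378/(8850×462) = 9.2450e-10 m²
R = ρL/A = (1.70×10^-8)(462)/(9.2450e-10) = 8.50 kΩ

8.50 kΩ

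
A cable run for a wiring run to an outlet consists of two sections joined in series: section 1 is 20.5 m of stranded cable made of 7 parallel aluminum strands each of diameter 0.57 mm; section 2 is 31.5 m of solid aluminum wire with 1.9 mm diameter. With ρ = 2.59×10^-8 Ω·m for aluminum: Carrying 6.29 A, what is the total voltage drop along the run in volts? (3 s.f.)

Section 1: A_strand = π(2.8500e-04)² = 2.552e-07 m²; R₁ = ρL/(N·A_s) = (2.59×10^-8)(20.5)/(7×2.552e-07) = 0.2972 Ω
Section 2: A = π(d/2)² = π(9.5000e-04 m)² = 2.835e-06 m²
R₂ = (2.59×10^-8)(31.5)/(2.835e-06) = 0.2877 Ω
R = R₁ + R₂ = 0.585 Ω
V = IR = 6.29 × 0.585 = 3.68 V

3.68 V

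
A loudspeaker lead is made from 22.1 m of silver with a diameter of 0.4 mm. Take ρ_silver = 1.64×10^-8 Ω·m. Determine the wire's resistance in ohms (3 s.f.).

A = π(d/2)² = π(2.0000e-04 m)² = 1.257e-07 m²
R = ρL/A = (1.64×10^-8)(22.1 m)/(1.257e-07 m²) = 2.88 Ω

2.88 Ω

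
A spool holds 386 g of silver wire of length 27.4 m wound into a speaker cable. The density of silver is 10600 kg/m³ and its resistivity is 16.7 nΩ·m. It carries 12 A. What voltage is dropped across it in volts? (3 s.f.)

ρ = 16.7 nΩ·m = 1.67×10^-8 Ω·m
A = m/(density·L) = 0.386/(10600×27.4) = 1.3290e-06 m²
R = ρL/A = (1.67×10^-8)(27.4)/(1.3290e-06) = 0.3443 Ω
V = IR = 12 × 0.3443 = 4.13 V

4.13 V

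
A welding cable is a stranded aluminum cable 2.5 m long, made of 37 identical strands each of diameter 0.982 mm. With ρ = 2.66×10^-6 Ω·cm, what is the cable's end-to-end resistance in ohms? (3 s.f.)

ρ = 2.66×10^-6 Ω·cm = 2.66×10^-8 Ω·m
A_strand = π(4.9100e-04 m)² = 7.574e-07 m²
R_strand = ρL/A = (2.66×10^-8)(2.5)/(7.574e-07) = 0.0878 Ω
R_total = R_strand/N = 0.0878/37 = 0.00237 Ω

0.00237 Ω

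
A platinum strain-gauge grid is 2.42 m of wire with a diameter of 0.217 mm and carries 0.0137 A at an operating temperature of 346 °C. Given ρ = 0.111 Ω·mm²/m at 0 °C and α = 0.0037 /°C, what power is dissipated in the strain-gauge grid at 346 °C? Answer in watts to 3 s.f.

0.00311 W

ρ = 0.111 Ω·mm²/m = 1.11×10^-7 Ω·m
A = π(d/2)² = π(1.0850e-04 m)² = 3.698e-08 m²
R₍0₎ = ρL/A = (1.11×10^-7)(2.42)/(3.698e-08) = 7.263 Ω
R₍346₎ = R₍0₎(1 + αΔT) = 7.263 × (1 + 0.0037×346) = 16.56 Ω
P = I²R = (0.0137)² × 16.56 = 0.00311 W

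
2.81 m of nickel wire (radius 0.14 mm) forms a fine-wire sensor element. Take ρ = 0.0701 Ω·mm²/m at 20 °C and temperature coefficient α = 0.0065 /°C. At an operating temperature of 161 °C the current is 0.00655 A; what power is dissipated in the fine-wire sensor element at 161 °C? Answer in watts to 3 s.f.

ρ = 0.0701 Ω·mm²/m = 7.01×10^-8 Ω·m
A = πr² = π(1.4000e-04 m)² = 6.158e-08 m²
R₍20₎ = ρL/A = (7.01×10^-8)(2.81)/(6.158e-08) = 3.199 Ω
R₍161₎ = R₍20₎(1 + αΔT) = 3.199 × (1 + 0.0065×141) = 6.131 Ω
P = I²R = (0.00655)² × 6.131 = 2.63×10^-4 W

2.63×10^-4 W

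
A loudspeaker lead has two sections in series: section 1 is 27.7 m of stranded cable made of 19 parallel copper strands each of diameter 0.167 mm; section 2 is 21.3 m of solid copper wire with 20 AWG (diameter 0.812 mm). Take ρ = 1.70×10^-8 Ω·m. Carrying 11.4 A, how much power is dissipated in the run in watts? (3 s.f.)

238 W

Section 1: A_strand = π(8.3500e-05)² = 2.190e-08 m²; R₁ = ρL/(N·A_s) = (1.70×10^-8)(27.7)/(19×2.190e-08) = 1.131 Ω
Section 2: A = π(0.812/2 mm)² = π(4.0600e-04 m)² = 5.178e-07 m²
R₂ = (1.70×10^-8)(21.3)/(5.178e-07) = 0.6992 Ω
R = R₁ + R₂ = 1.831 Ω
P = I²R = (11.4)² × 1.831 = 238 W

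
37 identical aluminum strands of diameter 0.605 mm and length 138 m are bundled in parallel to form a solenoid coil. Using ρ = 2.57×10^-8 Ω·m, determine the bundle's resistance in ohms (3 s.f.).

0.333 Ω

A_strand = π(3.0250e-04 m)² = 2.875e-07 m²
R_strand = ρL/A = (2.57×10^-8)(138)/(2.875e-07) = 12.34 Ω
R_total = R_strand/N = 12.34/37 = 0.333 Ω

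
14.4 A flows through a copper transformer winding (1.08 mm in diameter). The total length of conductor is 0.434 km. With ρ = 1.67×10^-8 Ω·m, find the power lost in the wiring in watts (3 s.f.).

A = π(d/2)² = π(5.4000e-04 m)² = 9.161e-07 m²
R = ρL/A = (1.67×10^-8)(434)/(9.161e-07) = 7.912 Ω
P = I²R = (14.4)² × 7.912 = 1640 W

1640 W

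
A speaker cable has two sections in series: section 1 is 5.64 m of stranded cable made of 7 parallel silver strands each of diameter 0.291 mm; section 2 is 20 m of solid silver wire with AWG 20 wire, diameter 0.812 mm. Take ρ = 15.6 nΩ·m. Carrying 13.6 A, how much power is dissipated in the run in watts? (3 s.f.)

146 W

ρ = 15.6 nΩ·m = 1.56×10^-8 Ω·m
Section 1: A_strand = π(1.4550e-04)² = 6.651e-08 m²; R₁ = ρL/(N·A_s) = (1.56×10^-8)(5.64)/(7×6.651e-08) = 0.189 Ω
Section 2: A = π(0.812/2 mm)² = π(4.0600e-04 m)² = 5.178e-07 m²
R₂ = (1.56×10^-8)(20)/(5.178e-07) = 0.6025 Ω
R = R₁ + R₂ = 0.7915 Ω
P = I²R = (13.6)² × 0.7915 = 146 W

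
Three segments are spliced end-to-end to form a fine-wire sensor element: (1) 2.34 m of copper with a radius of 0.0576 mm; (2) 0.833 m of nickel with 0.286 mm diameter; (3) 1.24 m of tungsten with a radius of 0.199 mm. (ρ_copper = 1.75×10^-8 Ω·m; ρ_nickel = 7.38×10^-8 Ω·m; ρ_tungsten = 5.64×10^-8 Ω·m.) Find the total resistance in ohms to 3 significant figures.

Seg 1: A = πr² = π(5.7600e-05 m)² = 1.042e-08 m²
R_1 = (1.75×10^-8)(2.34)/(1.042e-08) = 3.929 Ω
Seg 2: A = π(d/2)² = π(1.4300e-04 m)² = 6.424e-08 m²
R_2 = (7.38×10^-8)(0.833)/(6.424e-08) = 0.9569 Ω
Seg 3: A = πr² = π(1.9900e-04 m)² = 1.244e-07 m²
R_3 = (5.64×10^-8)(1.24)/(1.244e-07) = 0.5621 Ω
R_total = R_1 + R_2 + R_3 = 5.45 Ω

5.45 Ω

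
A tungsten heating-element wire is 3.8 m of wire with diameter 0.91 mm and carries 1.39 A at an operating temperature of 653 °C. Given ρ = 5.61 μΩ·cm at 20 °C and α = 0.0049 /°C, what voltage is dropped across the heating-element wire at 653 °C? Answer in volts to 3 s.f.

1.87 V

ρ = 5.61 μΩ·cm = 5.61×10^-8 Ω·m
A = π(d/2)² = π(4.5500e-04 m)² = 6.504e-07 m²
R₍20₎ = ρL/A = (5.61×10^-8)(3.8)/(6.504e-07) = 0.3278 Ω
R₍653₎ = R₍20₎(1 + αΔT) = 0.3278 × (1 + 0.0049×633) = 1.344 Ω
V = IR = 1.39 × 1.344 = 1.87 V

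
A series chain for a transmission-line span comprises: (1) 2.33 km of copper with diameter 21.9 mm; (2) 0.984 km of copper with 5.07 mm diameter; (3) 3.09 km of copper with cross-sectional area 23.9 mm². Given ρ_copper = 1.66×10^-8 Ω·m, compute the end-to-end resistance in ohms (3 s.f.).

Seg 1: A = π(d/2)² = π(1.0950e-02 m)² = 3.767e-04 m²
R_1 = (1.66×10^-8)(2330)/(3.767e-04) = 0.1027 Ω
Seg 2: A = π(d/2)² = π(2.5350e-03 m)² = 2.019e-05 m²
R_2 = (1.66×10^-8)(984)/(2.019e-05) = 0.8091 Ω
Seg 3: A = 23.9 mm² = 2.390e-05 m²
R_3 = (1.66×10^-8)(3090)/(2.390e-05) = 2.146 Ω
R_total = R_1 + R_2 + R_3 = 3.06 Ω

3.06 Ω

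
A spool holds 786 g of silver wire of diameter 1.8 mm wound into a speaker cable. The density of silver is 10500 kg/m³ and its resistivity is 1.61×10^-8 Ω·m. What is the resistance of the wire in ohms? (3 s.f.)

A = π(d/2)² = π(9.0000e-04 m)² = 2.5447e-06 m²
L = m/(density·A) = 0.786/(10500×2.5447e-06) = 29.42 m
R = ρL/A = (1.61×10^-8)(29.42)/(2.5447e-06) = 0.186 Ω

0.186 Ω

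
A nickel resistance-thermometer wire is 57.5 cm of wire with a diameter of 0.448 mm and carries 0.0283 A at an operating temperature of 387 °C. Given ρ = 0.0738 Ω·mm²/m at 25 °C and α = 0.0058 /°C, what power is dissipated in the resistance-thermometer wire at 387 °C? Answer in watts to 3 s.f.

6.68×10^-4 W

ρ = 0.0738 Ω·mm²/m = 7.38×10^-8 Ω·m
A = π(d/2)² = π(2.2400e-04 m)² = 1.576e-07 m²
R₍25₎ = ρL/A = (7.38×10^-8)(0.575)/(1.576e-07) = 0.2692 Ω
R₍387₎ = R₍25₎(1 + αΔT) = 0.2692 × (1 + 0.0058×362) = 0.8344 Ω
P = I²R = (0.0283)² × 0.8344 = 6.68×10^-4 W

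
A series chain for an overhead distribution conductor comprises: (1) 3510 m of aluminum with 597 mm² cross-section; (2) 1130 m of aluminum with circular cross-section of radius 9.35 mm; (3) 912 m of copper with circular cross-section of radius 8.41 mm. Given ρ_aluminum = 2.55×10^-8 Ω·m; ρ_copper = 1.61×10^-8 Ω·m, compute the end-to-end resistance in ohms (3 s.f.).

Seg 1: A = 597 mm² = 5.970e-04 m²
R_1 = (2.55×10^-8)(3510)/(5.970e-04) = 0.1499 Ω
Seg 2: A = πr² = π(9.3500e-03 m)² = 2.746e-04 m²
R_2 = (2.55×10^-8)(1130)/(2.746e-04) = 0.1049 Ω
Seg 3: A = πr² = π(8.4100e-03 m)² = 2.222e-04 m²
R_3 = (1.61×10^-8)(912)/(2.222e-04) = 0.06608 Ω
R_total = R_1 + R_2 + R_3 = 0.321 Ω

0.321 Ω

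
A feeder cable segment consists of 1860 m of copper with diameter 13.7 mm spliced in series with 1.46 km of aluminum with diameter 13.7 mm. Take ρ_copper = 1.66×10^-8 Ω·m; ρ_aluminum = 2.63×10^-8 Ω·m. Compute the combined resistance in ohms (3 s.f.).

0.470 Ω

Segment 1: A = π(d/2)² = π(6.8500e-03 m)² = 1.474e-04 m²
R₁ = ρL/A = (1.66×10^-8)(1860)/(1.474e-04) = 0.2095 Ω
R₂ = (2.63×10^-8)(1460)/(1.474e-04) = 0.2605 Ω
R = R₁ + R₂ = 0.470 Ω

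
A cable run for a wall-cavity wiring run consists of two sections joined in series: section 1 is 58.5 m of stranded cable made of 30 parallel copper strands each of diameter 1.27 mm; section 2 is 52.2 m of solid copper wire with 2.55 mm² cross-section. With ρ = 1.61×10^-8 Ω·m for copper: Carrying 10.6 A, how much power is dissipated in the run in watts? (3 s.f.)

39.8 W

Section 1: A_strand = π(6.3500e-04)² = 1.267e-06 m²; R₁ = ρL/(N·A_s) = (1.61×10^-8)(58.5)/(30×1.267e-06) = 0.02478 Ω
Section 2: A = 2.55 mm² = 2.550e-06 m²
R₂ = (1.61×10^-8)(52.2)/(2.550e-06) = 0.3296 Ω
R = R₁ + R₂ = 0.3544 Ω
P = I²R = (10.6)² × 0.3544 = 39.8 W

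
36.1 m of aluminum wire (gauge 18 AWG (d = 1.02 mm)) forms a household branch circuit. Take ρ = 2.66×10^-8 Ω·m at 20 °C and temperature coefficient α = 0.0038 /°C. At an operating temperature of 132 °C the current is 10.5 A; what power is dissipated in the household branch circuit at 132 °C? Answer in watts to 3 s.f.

185 W

A = π(1.02/2 mm)² = π(5.1000e-04 m)² = 8.171e-07 m²
R₍20₎ = ρL/A = (2.66×10^-8)(36.1)/(8.171e-07) = 1.175 Ω
R₍132₎ = R₍20₎(1 + αΔT) = 1.175 × (1 + 0.0038×112) = 1.675 Ω
P = I²R = (10.5)² × 1.675 = 185 W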